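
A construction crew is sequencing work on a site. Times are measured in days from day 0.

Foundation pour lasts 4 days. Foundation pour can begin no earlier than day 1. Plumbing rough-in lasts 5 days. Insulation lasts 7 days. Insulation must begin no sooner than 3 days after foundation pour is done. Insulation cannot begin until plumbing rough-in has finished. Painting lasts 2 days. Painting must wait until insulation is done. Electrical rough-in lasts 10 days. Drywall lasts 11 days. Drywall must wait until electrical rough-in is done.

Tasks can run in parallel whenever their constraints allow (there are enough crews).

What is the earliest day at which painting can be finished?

Plumbing rough-in has no prerequisites, so it starts at day 0 and finishes at day 5.
After its own release at day 1, foundation pour can start at day 1 and finishes at day 5.
For insulation: foundation pour (finishes day 5, plus 3-day gap → day 8); plumbing rough-in (finishes day 5). Taking the maximum gives a start of day 8, and it finishes at 8 + 7 = day 15.
Painting waits on insulation (finishes day 15), so it starts at day 15 and finishes at 15 + 2 = day 17.

17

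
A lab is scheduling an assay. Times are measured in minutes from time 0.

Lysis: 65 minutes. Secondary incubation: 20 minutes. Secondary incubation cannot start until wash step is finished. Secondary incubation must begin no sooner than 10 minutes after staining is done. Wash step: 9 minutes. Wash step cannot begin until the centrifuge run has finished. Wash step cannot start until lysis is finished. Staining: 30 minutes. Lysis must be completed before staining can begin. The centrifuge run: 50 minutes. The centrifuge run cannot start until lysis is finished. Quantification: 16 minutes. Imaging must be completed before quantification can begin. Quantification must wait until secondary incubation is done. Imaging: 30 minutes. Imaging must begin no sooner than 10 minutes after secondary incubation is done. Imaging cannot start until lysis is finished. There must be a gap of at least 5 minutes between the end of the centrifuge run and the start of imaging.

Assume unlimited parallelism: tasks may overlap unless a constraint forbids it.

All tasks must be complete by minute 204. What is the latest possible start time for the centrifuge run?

Quantification has no dependents, so it just needs to finish by minute 204. Starting by 204 − 16 = minute 188 achieves that.
Imaging must finish before quantification (must start by minute 188). With a 30-minute duration, imaging must start by 188 − 30 = minute 158.
Secondary incubation has several dependents: imaging (must start by minute 158, minus 10-minute gap → minute 148); quantification (must start by minute 188). The earliest of those limits is minute 148, so secondary incubation must start by 148 − 20 = minute 128.
Wash step must finish before secondary incubation (must start by minute 128). With a 9-minute duration, wash step must start by 128 − 9 = minute 119.
For the centrifuge run: wash step (must start by minute 119); imaging (must start by minute 158, minus 5-minute gap → minute 153). The most restrictive is minute 119; with a 50-minute duration, the centrifuge run must start by minute 69.

69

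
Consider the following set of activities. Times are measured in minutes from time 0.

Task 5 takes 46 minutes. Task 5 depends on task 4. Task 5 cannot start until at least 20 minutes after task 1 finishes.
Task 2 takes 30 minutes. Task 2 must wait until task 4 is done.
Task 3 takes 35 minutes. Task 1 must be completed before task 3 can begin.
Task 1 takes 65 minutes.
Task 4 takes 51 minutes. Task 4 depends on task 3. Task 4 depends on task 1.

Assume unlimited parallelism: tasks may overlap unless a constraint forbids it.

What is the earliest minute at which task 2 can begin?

Task 1 can start immediately at minute 0; it finishes at minute 65.
Task 3 cannot begin until task 1 (finishes minute 65). It runs from minute 65 to 65 + 35 = minute 100.
Task 4 needs all of task 3 (finishes minute 100); task 1 (finishes minute 65). That puts its earliest start at minute 100; it finishes at 100 + 51 = minute 151.
Task 2 waits on task 4 (finishes minute 151), so the earliest it can start is minute 151.

151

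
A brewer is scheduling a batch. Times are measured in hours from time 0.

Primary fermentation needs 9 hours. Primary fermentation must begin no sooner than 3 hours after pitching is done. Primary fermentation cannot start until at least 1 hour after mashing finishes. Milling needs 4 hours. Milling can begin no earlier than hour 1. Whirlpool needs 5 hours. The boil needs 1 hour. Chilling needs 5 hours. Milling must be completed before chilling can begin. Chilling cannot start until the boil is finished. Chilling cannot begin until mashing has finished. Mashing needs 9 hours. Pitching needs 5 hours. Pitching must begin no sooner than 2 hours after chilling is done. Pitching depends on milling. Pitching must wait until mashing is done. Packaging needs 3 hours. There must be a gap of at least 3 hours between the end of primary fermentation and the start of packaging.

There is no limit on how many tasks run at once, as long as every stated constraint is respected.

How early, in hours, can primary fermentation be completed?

The boil has no prerequisites, so it starts at hour 0 and finishes at hour 1.
Nothing blocks mashing, so it runs from hour 0 to hour 9.
Milling waits on its own release at hour 1, so it starts at hour 1 and finishes at 1 + 4 = hour 5.
For chilling: milling (finishes hour 5); the boil (finishes hour 1); mashing (finishes hour 9). Taking the maximum gives a start of hour 9, and it finishes at 9 + 5 = hour 14.
Pitching needs all of chilling (finishes hour 14, plus 2-hour gap → hour 16); milling (finishes hour 5); mashing (finishes hour 9). That puts its earliest start at hour 16; it finishes at 16 + 5 = hour 21.
Primary fermentation needs all of pitching (finishes hour 21, plus 3-hour gap → hour 24); mashing (finishes hour 9, plus 1-hour gap → hour 10). That puts its earliest start at hour 24; it finishes at 24 + 9 = hour 33.

33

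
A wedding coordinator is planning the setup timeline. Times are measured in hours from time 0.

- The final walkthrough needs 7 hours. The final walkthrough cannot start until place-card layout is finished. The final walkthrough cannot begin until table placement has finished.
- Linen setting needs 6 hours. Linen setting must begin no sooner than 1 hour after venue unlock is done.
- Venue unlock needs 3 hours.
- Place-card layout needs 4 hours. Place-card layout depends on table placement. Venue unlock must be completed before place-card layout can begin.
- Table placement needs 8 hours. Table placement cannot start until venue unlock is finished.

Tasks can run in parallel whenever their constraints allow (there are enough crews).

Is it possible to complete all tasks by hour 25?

Venue unlock can start immediately at hour 0; it finishes at hour 3.
Linen setting waits on venue unlock (finishes hour 3, plus 1-hour gap → hour 4), so it starts at hour 4 and finishes at 4 + 6 = hour 10.
Table placement cannot begin until venue unlock (finishes hour 3). It runs from hour 3 to 3 + 8 = hour 11.
Place-card layout needs all of table placement (finishes hour 11); venue unlock (finishes hour 3). That puts its earliest start at hour 11; it finishes at 11 + 4 = hour 15.
For the final walkthrough: place-card layout (finishes hour 15); table placement (finishes hour 11). Taking the maximum gives a start of hour 15, and it finishes at 15 + 7 = hour 22.
Every task is finished by hour 22, which is no later than the deadline of 25, so the schedule is feasible.

Yes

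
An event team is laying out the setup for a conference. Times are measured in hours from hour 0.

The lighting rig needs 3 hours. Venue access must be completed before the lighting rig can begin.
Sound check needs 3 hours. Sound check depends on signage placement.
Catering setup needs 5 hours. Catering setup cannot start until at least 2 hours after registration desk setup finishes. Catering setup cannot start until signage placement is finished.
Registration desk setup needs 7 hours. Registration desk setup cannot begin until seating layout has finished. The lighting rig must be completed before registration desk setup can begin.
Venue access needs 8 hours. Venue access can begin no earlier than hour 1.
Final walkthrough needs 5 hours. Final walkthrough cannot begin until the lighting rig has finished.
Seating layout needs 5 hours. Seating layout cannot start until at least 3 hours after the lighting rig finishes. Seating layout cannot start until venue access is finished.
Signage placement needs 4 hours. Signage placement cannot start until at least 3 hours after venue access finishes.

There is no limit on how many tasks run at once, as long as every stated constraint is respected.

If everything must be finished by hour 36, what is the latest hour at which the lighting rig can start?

Nothing follows catering setup; the deadline of hour 36 is its only limit. It must start by 36 − 5 = hour 31.
Since catering setup (must start by hour 31, minus 2-hour gap → hour 29) depends on it, registration desk setup must finish by hour 29. Backing off its 7-hour duration gives a latest start of hour 22.
Since registration desk setup (must start by hour 22) depends on it, seating layout must finish by hour 22. Backing off its 5-hour duration gives a latest start of hour 17.
Nothing follows final walkthrough; the deadline of hour 36 is its only limit. It must start by 36 − 5 = hour 31.
The lighting rig has several dependents: seating layout (must start by hour 17, minus 3-hour gap → hour 14); registration desk setup (must start by hour 22); final walkthrough (must start by hour 31). The earliest of those limits is hour 14, so the lighting rig must start by 14 − 3 = hour 11.

11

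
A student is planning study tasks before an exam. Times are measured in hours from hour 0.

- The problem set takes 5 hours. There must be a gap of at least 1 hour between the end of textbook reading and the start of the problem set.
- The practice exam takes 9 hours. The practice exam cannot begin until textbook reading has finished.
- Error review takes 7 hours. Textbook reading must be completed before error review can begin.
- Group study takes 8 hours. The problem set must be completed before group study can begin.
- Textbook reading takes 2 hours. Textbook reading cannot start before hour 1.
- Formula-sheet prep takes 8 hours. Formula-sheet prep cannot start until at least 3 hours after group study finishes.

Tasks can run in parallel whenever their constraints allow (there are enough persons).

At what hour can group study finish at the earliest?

17

Textbook reading waits on its own release at hour 1, so it starts at hour 1 and finishes at 1 + 2 = hour 3.
The problem set cannot begin until textbook reading (finishes hour 3, plus 1-hour gap → hour 4). It runs from hour 4 to 4 + 5 = hour 9.
After the problem set (finishes hour 9), group study can start at hour 9 and finishes at hour 17.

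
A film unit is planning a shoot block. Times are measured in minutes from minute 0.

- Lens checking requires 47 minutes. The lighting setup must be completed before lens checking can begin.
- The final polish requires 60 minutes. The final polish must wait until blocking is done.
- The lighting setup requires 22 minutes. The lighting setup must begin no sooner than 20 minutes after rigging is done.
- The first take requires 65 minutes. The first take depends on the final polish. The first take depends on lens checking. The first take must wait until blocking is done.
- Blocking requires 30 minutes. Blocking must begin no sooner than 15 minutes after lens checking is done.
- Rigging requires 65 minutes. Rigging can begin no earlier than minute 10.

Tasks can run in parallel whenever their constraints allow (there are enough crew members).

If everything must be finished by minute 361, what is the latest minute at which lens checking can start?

Nothing follows the first take; the deadline of minute 361 is its only limit. It must start by 361 − 65 = minute 296.
The final polish has to be done before the first take (must start by minute 296). That means finishing by minute 296, i.e. starting by 296 − 60 = minute 236.
Blocking must finish in time for the final polish (must start by minute 236); the first take (must start by minute 296). The tightest is minute 236, so blocking must start by 236 − 30 = minute 206.
For lens checking: blocking (must start by minute 206, minus 15-minute gap → minute 191); the first take (must start by minute 296). The most restrictive is minute 191; with a 47-minute duration, lens checking must start by minute 144.

144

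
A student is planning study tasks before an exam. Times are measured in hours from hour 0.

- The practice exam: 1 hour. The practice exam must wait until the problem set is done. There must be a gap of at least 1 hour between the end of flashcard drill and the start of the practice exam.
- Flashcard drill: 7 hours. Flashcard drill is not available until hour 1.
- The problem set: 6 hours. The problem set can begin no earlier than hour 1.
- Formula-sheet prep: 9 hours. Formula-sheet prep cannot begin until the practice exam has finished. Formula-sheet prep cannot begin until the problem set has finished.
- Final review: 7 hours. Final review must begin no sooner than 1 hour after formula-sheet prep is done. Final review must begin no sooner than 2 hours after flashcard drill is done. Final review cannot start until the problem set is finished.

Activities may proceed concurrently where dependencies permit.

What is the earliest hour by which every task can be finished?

Flashcard drill waits on its own release at hour 1, so it starts at hour 1 and finishes at 1 + 7 = hour 8.
The problem set waits on its own release at hour 1, so it starts at hour 1 and finishes at 1 + 6 = hour 7.
The practice exam needs all of the problem set (finishes hour 7); flashcard drill (finishes hour 8, plus 1-hour gap → hour 9). That puts its earliest start at hour 9; it finishes at 9 + 1 = hour 10.
Formula-sheet prep has to wait for the practice exam (finishes hour 10); the problem set (finishes hour 7). The latest of these is hour 10, so formula-sheet prep runs hour 10 to 10 + 9 = hour 19.
Final review needs all of formula-sheet prep (finishes hour 19, plus 1-hour gap → hour 20); flashcard drill (finishes hour 8, plus 2-hour gap → hour 10); the problem set (finishes hour 7). That puts its earliest start at hour 20; it finishes at 20 + 7 = hour 27.
All tasks are finished once the last one completes. Finish times: The problem set at 7, Flashcard drill at 8, The practice exam at 10, Formula-sheet prep at 19, Final review at 27. The latest is hour 27.

27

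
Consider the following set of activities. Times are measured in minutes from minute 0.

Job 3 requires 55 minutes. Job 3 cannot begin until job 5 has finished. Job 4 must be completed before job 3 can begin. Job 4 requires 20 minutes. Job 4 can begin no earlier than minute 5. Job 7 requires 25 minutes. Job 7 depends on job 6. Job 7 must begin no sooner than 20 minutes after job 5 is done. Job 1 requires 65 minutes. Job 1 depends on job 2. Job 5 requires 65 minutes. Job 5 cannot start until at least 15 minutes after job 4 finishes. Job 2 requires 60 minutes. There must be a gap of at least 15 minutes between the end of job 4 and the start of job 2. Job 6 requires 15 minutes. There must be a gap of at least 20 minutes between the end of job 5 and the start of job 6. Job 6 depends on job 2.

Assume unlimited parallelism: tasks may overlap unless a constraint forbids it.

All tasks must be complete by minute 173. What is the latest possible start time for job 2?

48

Job 1 has no dependents, so it just needs to finish by minute 173. Starting by 173 − 65 = minute 108 achieves that.
Nothing follows job 7; the deadline of minute 173 is its only limit. It must start by 173 − 25 = minute 148.
Job 6 must finish before job 7 (must start by minute 148). With a 15-minute duration, job 6 must start by 148 − 15 = minute 133.
Job 2 feeds job 1 (must start by minute 108); job 6 (must start by minute 133). Taking the minimum, job 2 must finish by minute 108 and start by 108 − 60 = minute 48.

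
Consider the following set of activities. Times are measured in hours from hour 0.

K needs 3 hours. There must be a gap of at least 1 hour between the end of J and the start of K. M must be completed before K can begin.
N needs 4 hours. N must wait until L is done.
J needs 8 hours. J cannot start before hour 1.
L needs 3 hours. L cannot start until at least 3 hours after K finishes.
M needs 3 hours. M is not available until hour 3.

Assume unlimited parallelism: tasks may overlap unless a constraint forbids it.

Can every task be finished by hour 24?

Yes

M waits on its own release at hour 3, so it starts at hour 3 and finishes at 3 + 3 = hour 6.
J waits on its own release at hour 1, so it starts at hour 1 and finishes at 1 + 8 = hour 9.
For K: J (finishes hour 9, plus 1-hour gap → hour 10); M (finishes hour 6). Taking the maximum gives a start of hour 10, and it finishes at 10 + 3 = hour 13.
L waits on K (finishes hour 13, plus 3-hour gap → hour 16), so it starts at hour 16 and finishes at 16 + 3 = hour 19.
N cannot begin until L (finishes hour 19). It runs from hour 19 to 19 + 4 = hour 23.
Every task is finished by hour 23, which is no later than the deadline of 24, so the schedule is feasible.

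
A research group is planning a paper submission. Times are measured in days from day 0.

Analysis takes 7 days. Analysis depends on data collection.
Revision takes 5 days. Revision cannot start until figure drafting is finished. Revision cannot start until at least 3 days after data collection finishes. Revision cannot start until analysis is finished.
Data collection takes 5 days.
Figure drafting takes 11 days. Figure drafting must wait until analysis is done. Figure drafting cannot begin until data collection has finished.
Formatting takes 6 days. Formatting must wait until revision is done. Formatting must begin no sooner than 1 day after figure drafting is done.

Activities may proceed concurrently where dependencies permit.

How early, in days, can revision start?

23

Nothing blocks data collection, so it runs from day 0 to day 5.
Analysis waits on data collection (finishes day 5), so it starts at day 5 and finishes at 5 + 7 = day 12.
Figure drafting has to wait for analysis (finishes day 12); data collection (finishes day 5). The latest of these is day 12, so figure drafting runs day 12 to 12 + 11 = day 23.
Revision waits on figure drafting (finishes day 23); data collection (finishes day 5, plus 3-day gap → day 8); analysis (finishes day 12). The latest of these is day 23, which is the earliest revision can start.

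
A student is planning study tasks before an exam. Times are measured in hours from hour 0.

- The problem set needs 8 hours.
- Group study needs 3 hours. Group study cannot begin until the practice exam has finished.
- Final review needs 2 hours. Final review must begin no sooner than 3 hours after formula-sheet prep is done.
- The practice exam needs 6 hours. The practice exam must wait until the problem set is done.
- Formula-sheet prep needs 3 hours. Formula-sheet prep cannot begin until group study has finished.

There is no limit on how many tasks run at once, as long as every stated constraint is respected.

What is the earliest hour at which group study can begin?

The problem set has no prerequisites, so it starts at hour 0 and finishes at hour 8.
The practice exam cannot begin until the problem set (finishes hour 8). It runs from hour 8 to 8 + 6 = hour 14.
Group study waits on the practice exam (finishes hour 14), so the earliest it can start is hour 14.

14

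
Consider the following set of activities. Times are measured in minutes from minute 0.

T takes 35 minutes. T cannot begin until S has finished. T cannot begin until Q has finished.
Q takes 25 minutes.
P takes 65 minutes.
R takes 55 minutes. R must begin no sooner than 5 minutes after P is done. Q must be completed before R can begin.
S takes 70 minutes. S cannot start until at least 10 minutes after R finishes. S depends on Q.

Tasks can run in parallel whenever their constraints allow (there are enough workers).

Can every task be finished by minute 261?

Yes

Nothing blocks Q, so it runs from minute 0 to minute 25.
P can start immediately at minute 0; it finishes at minute 65.
R cannot start until P (finishes minute 65, plus 5-minute gap → minute 70); Q (finishes minute 25). The controlling bound is minute 70, so R finishes at 70 + 55 = minute 125.
S cannot start until R (finishes minute 125, plus 10-minute gap → minute 135); Q (finishes minute 25). The controlling bound is minute 135, so S finishes at 135 + 70 = minute 205.
T needs all of S (finishes minute 205); Q (finishes minute 25). That puts its earliest start at minute 205; it finishes at 205 + 35 = minute 240.
Every task is finished by minute 240, which is no later than the deadline of 261, so the schedule is feasible.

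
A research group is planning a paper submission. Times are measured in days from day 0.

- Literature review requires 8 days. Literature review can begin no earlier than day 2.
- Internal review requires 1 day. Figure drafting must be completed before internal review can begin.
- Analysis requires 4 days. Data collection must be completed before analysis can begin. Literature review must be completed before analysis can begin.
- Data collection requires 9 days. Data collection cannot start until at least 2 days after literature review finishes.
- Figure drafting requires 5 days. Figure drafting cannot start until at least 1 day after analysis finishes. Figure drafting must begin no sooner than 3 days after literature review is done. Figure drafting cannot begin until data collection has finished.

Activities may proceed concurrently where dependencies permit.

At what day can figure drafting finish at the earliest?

31

After its own release at day 2, literature review can start at day 2 and finishes at day 10.
Data collection cannot begin until literature review (finishes day 10, plus 2-day gap → day 12). It runs from day 12 to 12 + 9 = day 21.
For analysis: data collection (finishes day 21); literature review (finishes day 10). Taking the maximum gives a start of day 21, and it finishes at 21 + 4 = day 25.
Figure drafting has to wait for analysis (finishes day 25, plus 1-day gap → day 26); literature review (finishes day 10, plus 3-day gap → day 13); data collection (finishes day 21). The latest of these is day 26, so figure drafting runs day 26 to 26 + 5 = day 31.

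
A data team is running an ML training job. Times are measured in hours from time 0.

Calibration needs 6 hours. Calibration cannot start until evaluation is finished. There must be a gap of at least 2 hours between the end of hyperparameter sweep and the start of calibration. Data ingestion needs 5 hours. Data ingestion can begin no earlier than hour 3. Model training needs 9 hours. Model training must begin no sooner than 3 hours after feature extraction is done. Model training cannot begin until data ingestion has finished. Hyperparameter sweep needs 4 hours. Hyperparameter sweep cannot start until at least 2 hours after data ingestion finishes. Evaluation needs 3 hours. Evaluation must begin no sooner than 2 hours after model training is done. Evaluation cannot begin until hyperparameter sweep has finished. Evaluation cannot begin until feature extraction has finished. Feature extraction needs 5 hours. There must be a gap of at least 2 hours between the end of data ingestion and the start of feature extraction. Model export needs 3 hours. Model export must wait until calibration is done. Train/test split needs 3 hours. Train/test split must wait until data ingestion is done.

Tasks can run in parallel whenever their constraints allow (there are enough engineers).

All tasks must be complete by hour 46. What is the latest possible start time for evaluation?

To finish by hour 46, model export (duration 3) must start no later than hour 43.
Calibration must finish before model export (must start by hour 43). With a 6-hour duration, calibration must start by 43 − 6 = hour 37.
Evaluation feeds into calibration (must start by hour 37); so evaluation must finish by hour 37 and therefore start by hour 34.

34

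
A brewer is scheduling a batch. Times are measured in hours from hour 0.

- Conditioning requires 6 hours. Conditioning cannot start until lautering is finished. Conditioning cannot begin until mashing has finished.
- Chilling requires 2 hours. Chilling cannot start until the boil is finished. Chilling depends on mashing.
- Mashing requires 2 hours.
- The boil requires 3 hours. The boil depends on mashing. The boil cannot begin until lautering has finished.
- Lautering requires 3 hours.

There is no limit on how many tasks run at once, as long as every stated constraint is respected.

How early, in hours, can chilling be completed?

Lautering has no prerequisites, so it starts at hour 0 and finishes at hour 3.
Mashing has no prerequisites, so it starts at hour 0 and finishes at hour 2.
The boil needs all of mashing (finishes hour 2); lautering (finishes hour 3). That puts its earliest start at hour 3; it finishes at 3 + 3 = hour 6.
Chilling has to wait for the boil (finishes hour 6); mashing (finishes hour 2). The latest of these is hour 6, so chilling runs hour 6 to 6 + 2 = hour 8.

8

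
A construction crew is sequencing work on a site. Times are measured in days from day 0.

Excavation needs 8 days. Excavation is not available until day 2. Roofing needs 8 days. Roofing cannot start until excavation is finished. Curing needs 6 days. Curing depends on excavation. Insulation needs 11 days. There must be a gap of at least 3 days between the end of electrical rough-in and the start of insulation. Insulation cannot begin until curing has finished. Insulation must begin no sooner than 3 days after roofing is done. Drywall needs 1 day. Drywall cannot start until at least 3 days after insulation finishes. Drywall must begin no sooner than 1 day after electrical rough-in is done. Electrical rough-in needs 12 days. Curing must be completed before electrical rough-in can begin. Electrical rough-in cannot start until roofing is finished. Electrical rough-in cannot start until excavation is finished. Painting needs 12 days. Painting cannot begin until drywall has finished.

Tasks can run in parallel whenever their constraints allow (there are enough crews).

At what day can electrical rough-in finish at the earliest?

After its own release at day 2, excavation can start at day 2 and finishes at day 10.
Roofing waits on excavation (finishes day 10), so it starts at day 10 and finishes at 10 + 8 = day 18.
Curing waits on excavation (finishes day 10), so it starts at day 10 and finishes at 10 + 6 = day 16.
Electrical rough-in cannot start until curing (finishes day 16); roofing (finishes day 18); excavation (finishes day 10). The controlling bound is day 18, so electrical rough-in finishes at 18 + 12 = day 30.

30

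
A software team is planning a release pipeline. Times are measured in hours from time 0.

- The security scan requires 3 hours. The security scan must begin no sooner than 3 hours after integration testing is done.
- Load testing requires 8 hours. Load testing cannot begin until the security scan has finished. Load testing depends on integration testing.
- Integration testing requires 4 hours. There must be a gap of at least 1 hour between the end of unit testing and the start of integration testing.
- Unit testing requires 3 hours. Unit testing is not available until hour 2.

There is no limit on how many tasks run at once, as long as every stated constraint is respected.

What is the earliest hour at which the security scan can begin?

Unit testing cannot begin until its own release at hour 2. It runs from hour 2 to 2 + 3 = hour 5.
Integration testing waits on unit testing (finishes hour 5, plus 1-hour gap → hour 6), so it starts at hour 6 and finishes at 6 + 4 = hour 10.
The security scan waits on integration testing (finishes hour 10, plus 3-hour gap → hour 13), so the earliest it can start is hour 13.

13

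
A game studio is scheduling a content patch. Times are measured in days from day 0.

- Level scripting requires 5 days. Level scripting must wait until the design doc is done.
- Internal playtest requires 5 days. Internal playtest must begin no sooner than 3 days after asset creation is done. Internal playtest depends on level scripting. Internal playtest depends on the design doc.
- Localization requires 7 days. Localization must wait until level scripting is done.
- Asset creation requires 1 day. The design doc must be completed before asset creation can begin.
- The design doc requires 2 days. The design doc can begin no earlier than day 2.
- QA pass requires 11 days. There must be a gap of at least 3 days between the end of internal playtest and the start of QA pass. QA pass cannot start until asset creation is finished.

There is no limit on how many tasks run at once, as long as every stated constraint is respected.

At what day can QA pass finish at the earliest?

After its own release at day 2, the design doc can start at day 2 and finishes at day 4.
Level scripting cannot begin until the design doc (finishes day 4). It runs from day 4 to 4 + 5 = day 9.
Asset creation waits on the design doc (finishes day 4), so it starts at day 4 and finishes at 4 + 1 = day 5.
Internal playtest needs all of asset creation (finishes day 5, plus 3-day gap → day 8); level scripting (finishes day 9); the design doc (finishes day 4). That puts its earliest start at day 9; it finishes at 9 + 5 = day 14.
For QA pass: internal playtest (finishes day 14, plus 3-day gap → day 17); asset creation (finishes day 5). Taking the maximum gives a start of day 17, and it finishes at 17 + 11 = day 28.

28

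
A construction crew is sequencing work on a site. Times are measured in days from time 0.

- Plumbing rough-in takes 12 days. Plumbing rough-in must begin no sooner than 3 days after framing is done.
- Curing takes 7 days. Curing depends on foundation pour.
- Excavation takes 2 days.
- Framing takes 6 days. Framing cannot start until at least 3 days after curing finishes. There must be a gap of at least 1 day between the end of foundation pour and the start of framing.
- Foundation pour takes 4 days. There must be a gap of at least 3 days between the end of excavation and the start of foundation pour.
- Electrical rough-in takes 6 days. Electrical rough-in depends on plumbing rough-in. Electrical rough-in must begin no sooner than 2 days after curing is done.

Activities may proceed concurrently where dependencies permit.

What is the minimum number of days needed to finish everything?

Nothing blocks excavation, so it runs from day 0 to day 2.
Foundation pour waits on excavation (finishes day 2, plus 3-day gap → day 5), so it starts at day 5 and finishes at 5 + 4 = day 9.
Curing waits on foundation pour (finishes day 9), so it starts at day 9 and finishes at 9 + 7 = day 16.
For framing: curing (finishes day 16, plus 3-day gap → day 19); foundation pour (finishes day 9, plus 1-day gap → day 10). Taking the maximum gives a start of day 19, and it finishes at 19 + 6 = day 25.
Plumbing rough-in waits on framing (finishes day 25, plus 3-day gap → day 28), so it starts at day 28 and finishes at 28 + 12 = day 40.
Electrical rough-in needs all of plumbing rough-in (finishes day 40); curing (finishes day 16, plus 2-day gap → day 18). That puts its earliest start at day 40; it finishes at 40 + 6 = day 46.
All tasks are finished once the last one completes. Finish times: Excavation at 2, Foundation pour at 9, Curing at 16, Framing at 25, Plumbing rough-in at 40, Electrical rough-in at 46. The latest is day 46.

46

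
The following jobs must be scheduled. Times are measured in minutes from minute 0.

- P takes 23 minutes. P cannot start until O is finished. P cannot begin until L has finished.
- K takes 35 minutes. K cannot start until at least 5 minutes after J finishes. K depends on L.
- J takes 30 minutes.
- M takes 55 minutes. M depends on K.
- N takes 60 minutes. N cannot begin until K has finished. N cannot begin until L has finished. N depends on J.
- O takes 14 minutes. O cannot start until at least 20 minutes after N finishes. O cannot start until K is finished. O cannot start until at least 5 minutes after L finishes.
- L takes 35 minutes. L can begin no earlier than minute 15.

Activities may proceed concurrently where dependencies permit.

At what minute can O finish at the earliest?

179

L waits on its own release at minute 15, so it starts at minute 15 and finishes at 15 + 35 = minute 50.
J has no prerequisites, so it starts at minute 0 and finishes at minute 30.
K has to wait for J (finishes minute 30, plus 5-minute gap → minute 35); L (finishes minute 50). The latest of these is minute 50, so K runs minute 50 to 50 + 35 = minute 85.
N cannot start until K (finishes minute 85); L (finishes minute 50); J (finishes minute 30). The controlling bound is minute 85, so N finishes at 85 + 60 = minute 145.
O needs all of N (finishes minute 145, plus 20-minute gap → minute 165); K (finishes minute 85); L (finishes minute 50, plus 5-minute gap → minute 55). That puts its earliest start at minute 165; it finishes at 165 + 14 = minute 179.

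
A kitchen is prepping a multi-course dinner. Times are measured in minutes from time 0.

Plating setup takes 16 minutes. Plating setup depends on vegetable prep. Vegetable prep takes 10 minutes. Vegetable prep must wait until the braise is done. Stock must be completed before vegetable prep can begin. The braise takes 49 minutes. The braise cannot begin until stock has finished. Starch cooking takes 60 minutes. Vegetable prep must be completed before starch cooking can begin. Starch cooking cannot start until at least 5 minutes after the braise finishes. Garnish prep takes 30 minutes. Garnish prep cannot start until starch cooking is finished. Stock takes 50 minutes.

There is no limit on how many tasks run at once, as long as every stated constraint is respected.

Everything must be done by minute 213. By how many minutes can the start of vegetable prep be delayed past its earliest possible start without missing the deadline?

14

Stock can start immediately at minute 0; it finishes at minute 50.
The braise waits on stock (finishes minute 50), so it starts at minute 50 and finishes at 50 + 49 = minute 99.
Vegetable prep has to wait for the braise (finishes minute 99); stock (finishes minute 50). The latest of these is minute 99, so vegetable prep runs minute 99 to 99 + 10 = minute 109.

Working backward from the deadline:
Garnish prep must finish by minute 213; it takes 30 minutes, so it must start by 213 − 30 = minute 183.
Starch cooking feeds into garnish prep (must start by minute 183); so starch cooking must finish by minute 183 and therefore start by minute 123.
To finish by minute 213, plating setup (duration 16) must start no later than minute 197.
Vegetable prep feeds starch cooking (must start by minute 123); plating setup (must start by minute 197). Taking the minimum, vegetable prep must finish by minute 123 and start by 123 − 10 = minute 113.
So vegetable prep can start as early as minute 99 and as late as minute 113, giving 113 − 99 = 14 minutes of slack.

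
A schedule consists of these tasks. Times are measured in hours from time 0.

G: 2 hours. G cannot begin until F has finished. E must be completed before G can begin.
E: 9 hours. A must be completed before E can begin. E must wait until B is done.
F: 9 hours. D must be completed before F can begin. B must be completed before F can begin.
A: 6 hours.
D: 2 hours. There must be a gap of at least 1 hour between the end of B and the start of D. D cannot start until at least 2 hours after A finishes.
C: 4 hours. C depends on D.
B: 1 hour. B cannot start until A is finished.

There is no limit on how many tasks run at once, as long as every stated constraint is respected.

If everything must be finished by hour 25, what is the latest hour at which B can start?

10

Nothing follows C; the deadline of hour 25 is its only limit. It must start by 25 − 4 = hour 21.
G must finish by hour 25; it takes 2 hours, so it must start by 25 − 2 = hour 23.
F feeds into G (must start by hour 23); so F must finish by hour 23 and therefore start by hour 14.
D has several dependents: C (must start by hour 21); F (must start by hour 14). The earliest of those limits is hour 14, so D must start by 14 − 2 = hour 12.
Since G (must start by hour 23) depends on it, E must finish by hour 23. Backing off its 9-hour duration gives a latest start of hour 14.
B must finish in time for D (must start by hour 12, minus 1-hour gap → hour 11); E (must start by hour 14); F (must start by hour 14). The tightest is hour 11, so B must start by 11 − 1 = hour 10.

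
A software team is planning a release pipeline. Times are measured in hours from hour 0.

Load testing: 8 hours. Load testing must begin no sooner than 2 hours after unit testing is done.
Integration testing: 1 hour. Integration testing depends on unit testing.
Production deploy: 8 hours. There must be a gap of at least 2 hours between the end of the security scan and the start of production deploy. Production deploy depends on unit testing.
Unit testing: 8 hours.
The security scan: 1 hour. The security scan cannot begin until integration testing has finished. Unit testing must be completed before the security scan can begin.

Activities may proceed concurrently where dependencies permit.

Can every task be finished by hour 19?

No

Nothing blocks unit testing, so it runs from hour 0 to hour 8.
After unit testing (finishes hour 8, plus 2-hour gap → hour 10), load testing can start at hour 10 and finishes at hour 18.
Integration testing cannot begin until unit testing (finishes hour 8). It runs from hour 8 to 8 + 1 = hour 9.
The security scan needs all of integration testing (finishes hour 9); unit testing (finishes hour 8). That puts its earliest start at hour 9; it finishes at 9 + 1 = hour 10.
For production deploy: the security scan (finishes hour 10, plus 2-hour gap → hour 12); unit testing (finishes hour 8). Taking the maximum gives a start of hour 12, and it finishes at 12 + 8 = hour 20.
The earliest everything can be done is hour 20, which is after the deadline of 19, so it is not possible.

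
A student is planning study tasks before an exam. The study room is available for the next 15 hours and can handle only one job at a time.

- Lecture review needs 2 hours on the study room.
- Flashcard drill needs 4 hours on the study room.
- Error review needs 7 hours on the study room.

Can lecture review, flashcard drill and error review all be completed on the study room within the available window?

Running back to back, the jobs need 2 + 4 + 7 = 13 hours on the study room.
Since 13 ≤ 15, they fit within the window.

Yes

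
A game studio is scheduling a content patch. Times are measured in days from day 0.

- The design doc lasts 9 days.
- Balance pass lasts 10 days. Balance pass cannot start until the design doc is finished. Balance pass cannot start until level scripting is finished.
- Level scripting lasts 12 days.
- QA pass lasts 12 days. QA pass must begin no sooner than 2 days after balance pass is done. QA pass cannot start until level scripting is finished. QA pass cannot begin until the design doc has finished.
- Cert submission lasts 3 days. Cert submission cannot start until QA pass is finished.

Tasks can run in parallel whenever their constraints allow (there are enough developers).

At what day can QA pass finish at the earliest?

Nothing blocks level scripting, so it runs from day 0 to day 12.
The design doc has no prerequisites, so it starts at day 0 and finishes at day 9.
For balance pass: the design doc (finishes day 9); level scripting (finishes day 12). Taking the maximum gives a start of day 12, and it finishes at 12 + 10 = day 22.
QA pass cannot start until balance pass (finishes day 22, plus 2-day gap → day 24); level scripting (finishes day 12); the design doc (finishes day 9). The controlling bound is day 24, so QA pass finishes at 24 + 12 = day 36.

36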